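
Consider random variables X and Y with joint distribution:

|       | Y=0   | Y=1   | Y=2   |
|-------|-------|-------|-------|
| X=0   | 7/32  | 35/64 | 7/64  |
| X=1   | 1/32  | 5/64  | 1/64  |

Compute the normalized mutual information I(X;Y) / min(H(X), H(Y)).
Marginal P(X) (row sums):
  P(X=0) = 7/32 + 35/64 + 7/64 = 7/8
  P(X=1) = 1/32 + 5/64 + 1/64 = 1/8
Marginal P(Y) (column sums):
  P(Y=0) = 7/32 + 1/32 = 1/4
  P(Y=1) = 35/64 + 5/64 = 5/8
  P(Y=2) = 7/64 + 1/64 = 1/8

H(X) = -[(7/8)·log₂(7/8) + (1/8)·log₂(1/8)]
  = 0.1686 + 0.3750
  = 0.5436 bits
H(Y) = -[(1/4)·log₂(1/4) + (5/8)·log₂(5/8) + (1/8)·log₂(1/8)]
  = 0.5000 + 0.4238 + 0.3750
  = 1.2988 bits
H(X,Y) = -[(7/32)·log₂(7/32) + (35/64)·log₂(35/64) + (7/64)·log₂(7/64) + (1/32)·log₂(1/32) + (5/64)·log₂(5/64) + (1/64)·log₂(1/64)]
  = 0.4796 + 0.4762 + 0.3492 + 0.1563 + 0.2873 + 0.0938
  = 1.8424 bits

I(X;Y) = H(X) + H(Y) - H(X,Y)
  = 0.5436 + 1.2988 - 1.8424
  = 0.0000 bits

min(H(X), H(Y)) = min(0.5436, 1.2988) = 0.5436 bits
Normalized MI = 0.0000 / 0.5436 = 0.0000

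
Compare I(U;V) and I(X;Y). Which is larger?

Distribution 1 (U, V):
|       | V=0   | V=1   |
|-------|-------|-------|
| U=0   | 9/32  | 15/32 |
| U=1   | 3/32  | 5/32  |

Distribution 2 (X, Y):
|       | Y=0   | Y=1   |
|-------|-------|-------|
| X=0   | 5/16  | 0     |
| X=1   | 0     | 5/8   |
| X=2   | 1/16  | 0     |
Distribution 1 (U, V):
Marginal P(U) (row sums):
  P(U=0) = 9/32 + 15/32 = 3/4
  P(U=1) = 3/32 + 5/32 = 1/4
Marginal P(V) (column sums):
  P(V=0) = 9/32 + 3/32 = 3/8
  P(V=1) = 15/32 + 5/32 = 5/8

H(U) = -[(3/4)·log₂(3/4) + (1/4)·log₂(1/4)]
  = 0.3113 + 0.5000
  = 0.8113 bits
H(V) = -[(3/8)·log₂(3/8) + (5/8)·log₂(5/8)]
  = 0.5306 + 0.4238
  = 0.9544 bits
H(U,V) = -[(9/32)·log₂(9/32) + (15/32)·log₂(15/32) + (3/32)·log₂(3/32) + (5/32)·log₂(5/32)]
  = 0.5147 + 0.5124 + 0.3202 + 0.4184
  = 1.7657 bits

I(U;V) = H(U) + H(V) - H(U,V)
  = 0.8113 + 0.9544 - 1.7657
  = 0.0000 bits

Distribution 2 (X, Y):
Marginal P(X) (row sums):
  P(X=0) = 5/16 + 0 = 5/16
  P(X=1) = 0 + 5/8 = 5/8
  P(X=2) = 1/16 + 0 = 1/16
Marginal P(Y) (column sums):
  P(Y=0) = 5/16 + 0 + 1/16 = 3/8
  P(Y=1) = 0 + 5/8 + 0 = 5/8

H(X) = -[(5/16)·log₂(5/16) + (5/8)·log₂(5/8) + (1/16)·log₂(1/16)]
  = 0.5244 + 0.4238 + 0.2500
  = 1.1982 bits
H(Y) = -[(3/8)·log₂(3/8) + (5/8)·log₂(5/8)]
  = 0.5306 + 0.4238
  = 0.9544 bits
H(X,Y) = -[(5/16)·log₂(5/16) + (5/8)·log₂(5/8) + (1/16)·log₂(1/16)]
  = 0.5244 + 0.4238 + 0.2500
  = 1.1982 bits

I(X;Y) = H(X) + H(Y) - H(X,Y)
  = 1.1982 + 0.9544 - 1.1982
  = 0.9544 bits

I(X;Y) = 0.9544 bits > I(U;V) = 0.0000 bits, so (X, Y) has the higher mutual information (stronger dependence).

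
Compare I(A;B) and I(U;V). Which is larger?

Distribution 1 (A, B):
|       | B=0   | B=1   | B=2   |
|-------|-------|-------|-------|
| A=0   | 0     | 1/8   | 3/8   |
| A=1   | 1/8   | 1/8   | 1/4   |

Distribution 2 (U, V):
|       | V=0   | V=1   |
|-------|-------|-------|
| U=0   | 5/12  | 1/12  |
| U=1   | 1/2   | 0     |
Distribution 1 (A, B):
Marginal P(A) (row sums):
  P(A=0) = 0 + 1/8 + 3/8 = 1/2
  P(A=1) = 1/8 + 1/8 + 1/4 = 1/2
Marginal P(B) (column sums):
  P(B=0) = 0 + 1/8 = 1/8
  P(B=1) = 1/8 + 1/8 = 1/4
  P(B=2) = 3/8 + 1/4 = 5/8

H(A) = -[(1/2)·log₂(1/2) + (1/2)·log₂(1/2)]
  = 0.5000 + 0.5000
  = 1.0000 bits
H(B) = -[(1/8)·log₂(1/8) + (1/4)·log₂(1/4) + (5/8)·log₂(5/8)]
  = 0.3750 + 0.5000 + 0.4238
  = 1.2988 bits
H(A,B) = -[(1/8)·log₂(1/8) + (3/8)·log₂(3/8) + (1/8)·log₂(1/8) + (1/8)·log₂(1/8) + (1/4)·log₂(1/4)]
  = 0.3750 + 0.5306 + 0.3750 + 0.3750 + 0.5000
  = 2.1556 bits

I(A;B) = H(A) + H(B) - H(A,B)
  = 1.0000 + 1.2988 - 2.1556
  = 0.1432 bits

Distribution 2 (U, V):
Marginal P(U) (row sums):
  P(U=0) = 5/12 + 1/12 = 1/2
  P(U=1) = 1/2 + 0 = 1/2
Marginal P(V) (column sums):
  P(V=0) = 5/12 + 1/2 = 11/12
  P(V=1) = 1/12 + 0 = 1/12

H(U) = -[(1/2)·log₂(1/2) + (1/2)·log₂(1/2)]
  = 0.5000 + 0.5000
  = 1.0000 bits
H(V) = -[(11/12)·log₂(11/12) + (1/12)·log₂(1/12)]
  = 0.1151 + 0.2987
  = 0.4138 bits
H(U,V) = -[(5/12)·log₂(5/12) + (1/12)·log₂(1/12) + (1/2)·log₂(1/2)]
  = 0.5263 + 0.2987 + 0.5000
  = 1.3250 bits

I(U;V) = H(U) + H(V) - H(U,V)
  = 1.0000 + 0.4138 - 1.3250
  = 0.0888 bits

I(A;B) = 0.1432 bits > I(U;V) = 0.0888 bits, so (A, B) has the higher mutual information (stronger dependence).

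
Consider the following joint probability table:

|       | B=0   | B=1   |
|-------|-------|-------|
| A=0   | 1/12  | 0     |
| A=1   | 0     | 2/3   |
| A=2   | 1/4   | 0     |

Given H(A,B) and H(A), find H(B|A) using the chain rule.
From the chain rule: H(A,B) = H(A) + H(B|A)
Therefore: H(B|A) = H(A,B) - H(A)

H(A,B) = -[(1/12)·log₂(1/12) + (2/3)·log₂(2/3) + (1/4)·log₂(1/4)]
  = 0.2987 + 0.3900 + 0.5000
  = 1.1887 bits
Marginal P(A) (row sums):
  P(A=0) = 1/12 + 0 = 1/12
  P(A=1) = 0 + 2/3 = 2/3
  P(A=2) = 1/4 + 0 = 1/4
H(A) = -[(1/12)·log₂(1/12) + (2/3)·log₂(2/3) + (1/4)·log₂(1/4)]
  = 0.2987 + 0.3900 + 0.5000
  = 1.1887 bits

H(B|A) = 1.1887 - 1.1887 = 0.0000 bits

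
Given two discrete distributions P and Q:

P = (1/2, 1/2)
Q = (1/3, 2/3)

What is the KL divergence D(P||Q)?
D(P||Q) = Σ P(i) log₂(P(i)/Q(i))
  i=0: (1/2) × log₂((1/2)/(1/3)) = (1/2) × log₂(3/2) = 0.2925
  i=1: (1/2) × log₂((1/2)/(2/3)) = (1/2) × log₂(3/4) = -0.2075
D(P||Q) = 0.2925 - 0.2075
  = 0.0850 bits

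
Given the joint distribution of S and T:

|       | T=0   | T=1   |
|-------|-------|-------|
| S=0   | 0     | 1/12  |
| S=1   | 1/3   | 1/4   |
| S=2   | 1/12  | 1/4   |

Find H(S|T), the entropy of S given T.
Marginal P(T) (column sums):
  P(T=0) = 0 + 1/3 + 1/12 = 5/12
  P(T=1) = 1/12 + 1/4 + 1/4 = 7/12

H(S|T) = -Σ P(S,T)·log₂ P(S|T), where P(S|T) = P(S,T) / P(T)
  (cells with P(S,T) = 0 contribute 0)
  (S=0,T=1): P(S|T) = (1/12)/(7/12) = 1/7;  -(1/12)·log₂(1/7) = 0.2339
  (S=1,T=0): P(S|T) = (1/3)/(5/12) = 4/5;  -(1/3)·log₂(4/5) = 0.1073
  (S=1,T=1): P(S|T) = (1/4)/(7/12) = 3/7;  -(1/4)·log₂(3/7) = 0.3056
  (S=2,T=0): P(S|T) = (1/12)/(5/12) = 1/5;  -(1/12)·log₂(1/5) = 0.1935
  (S=2,T=1): P(S|T) = (1/4)/(7/12) = 3/7;  -(1/4)·log₂(3/7) = 0.3056
H(S|T) = 0.2339 + 0.1073 + 0.3056 + 0.1935 + 0.3056
  = 1.1459 bits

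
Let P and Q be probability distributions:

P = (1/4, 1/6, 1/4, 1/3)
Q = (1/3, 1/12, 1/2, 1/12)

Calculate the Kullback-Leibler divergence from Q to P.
D(P||Q) = Σ P(i) log₂(P(i)/Q(i))
  i=0: (1/4) × log₂((1/4)/(1/3)) = (1/4) × log₂(3/4) = -0.1038
  i=1: (1/6) × log₂((1/6)/(1/12)) = (1/6) × log₂(2) = 0.1667
  i=2: (1/4) × log₂((1/4)/(1/2)) = (1/4) × log₂(1/2) = -0.2500
  i=3: (1/3) × log₂((1/3)/(1/12)) = (1/3) × log₂(4) = 0.6667
D(P||Q) = -0.1038 + 0.1667 - 0.2500 + 0.6667
  = 0.4796 bits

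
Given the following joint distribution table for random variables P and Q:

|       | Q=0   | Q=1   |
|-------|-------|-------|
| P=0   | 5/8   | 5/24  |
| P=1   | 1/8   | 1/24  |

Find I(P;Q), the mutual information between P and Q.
Marginal P(P) (row sums):
  P(P=0) = 5/8 + 5/24 = 5/6
  P(P=1) = 1/8 + 1/24 = 1/6
Marginal P(Q) (column sums):
  P(Q=0) = 5/8 + 1/8 = 3/4
  P(Q=1) = 5/24 + 1/24 = 1/4

H(P) = -[(5/6)·log₂(5/6) + (1/6)·log₂(1/6)]
  = 0.2192 + 0.4308
  = 0.6500 bits
H(Q) = -[(3/4)·log₂(3/4) + (1/4)·log₂(1/4)]
  = 0.3113 + 0.5000
  = 0.8113 bits
H(P,Q) = -[(5/8)·log₂(5/8) + (5/24)·log₂(5/24) + (1/8)·log₂(1/8) + (1/24)·log₂(1/24)]
  = 0.4238 + 0.4715 + 0.3750 + 0.1910
  = 1.4613 bits

I(P;Q) = H(P) + H(Q) - H(P,Q)
  = 0.6500 + 0.8113 - 1.4613
  = 0.0000 bits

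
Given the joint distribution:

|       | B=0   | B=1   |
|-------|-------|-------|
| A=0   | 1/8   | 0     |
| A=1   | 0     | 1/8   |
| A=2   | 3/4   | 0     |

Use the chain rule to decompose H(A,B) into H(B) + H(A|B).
By the chain rule: H(A,B) = H(B) + H(A|B)

Marginal P(B) (column sums):
  P(B=0) = 1/8 + 0 + 3/4 = 7/8
  P(B=1) = 0 + 1/8 + 0 = 1/8
H(B) = -[(7/8)·log₂(7/8) + (1/8)·log₂(1/8)]
  = 0.1686 + 0.3750
  = 0.5436 bits
H(A|B) = -Σ P(A,B)·log₂ P(A|B), where P(A|B) = P(A,B) / P(B)
  (cells with P(A,B) = 0 contribute 0)
  (A=0,B=0): P(A|B) = (1/8)/(7/8) = 1/7;  -(1/8)·log₂(1/7) = 0.3509
  (A=1,B=1): P(A|B) = (1/8)/(1/8) = 1;  -(1/8)·log₂(1) = 0.0000
  (A=2,B=0): P(A|B) = (3/4)/(7/8) = 6/7;  -(3/4)·log₂(6/7) = 0.1668
H(A|B) = 0.3509 + 0.0000 + 0.1668
  = 0.5177 bits

H(A,B) = H(B) + H(A|B) = 0.5436 + 0.5177 = 1.0613 bits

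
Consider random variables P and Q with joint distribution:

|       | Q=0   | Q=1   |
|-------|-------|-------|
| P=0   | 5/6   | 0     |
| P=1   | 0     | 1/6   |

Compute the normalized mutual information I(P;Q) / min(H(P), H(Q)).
Marginal P(P) (row sums):
  P(P=0) = 5/6 + 0 = 5/6
  P(P=1) = 0 + 1/6 = 1/6
Marginal P(Q) (column sums):
  P(Q=0) = 5/6 + 0 = 5/6
  P(Q=1) = 0 + 1/6 = 1/6

H(P) = -[(5/6)·log₂(5/6) + (1/6)·log₂(1/6)]
  = 0.2192 + 0.4308
  = 0.6500 bits
H(Q) = -[(5/6)·log₂(5/6) + (1/6)·log₂(1/6)]
  = 0.2192 + 0.4308
  = 0.6500 bits
H(P,Q) = -[(5/6)·log₂(5/6) + (1/6)·log₂(1/6)]
  = 0.2192 + 0.4308
  = 0.6500 bits

I(P;Q) = H(P) + H(Q) - H(P,Q)
  = 0.6500 + 0.6500 - 0.6500
  = 0.6500 bits

min(H(P), H(Q)) = min(0.6500, 0.6500) = 0.6500 bits
Normalized MI = 0.6500 / 0.6500 = 1.0000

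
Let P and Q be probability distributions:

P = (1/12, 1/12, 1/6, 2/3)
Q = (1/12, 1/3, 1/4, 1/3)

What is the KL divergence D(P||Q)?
D(P||Q) = Σ P(i) log₂(P(i)/Q(i))
  i=0: (1/12) × log₂((1/12)/(1/12)) = (1/12) × log₂(1) = 0.0000
  i=1: (1/12) × log₂((1/12)/(1/3)) = (1/12) × log₂(1/4) = -0.1667
  i=2: (1/6) × log₂((1/6)/(1/4)) = (1/6) × log₂(2/3) = -0.0975
  i=3: (2/3) × log₂((2/3)/(1/3)) = (2/3) × log₂(2) = 0.6667
D(P||Q) = 0.0000 - 0.1667 - 0.0975 + 0.6667
  = 0.4025 bits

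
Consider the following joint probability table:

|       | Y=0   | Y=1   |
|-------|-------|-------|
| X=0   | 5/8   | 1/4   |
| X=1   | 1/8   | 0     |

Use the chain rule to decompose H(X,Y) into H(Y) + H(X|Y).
By the chain rule: H(X,Y) = H(Y) + H(X|Y)

Marginal P(Y) (column sums):
  P(Y=0) = 5/8 + 1/8 = 3/4
  P(Y=1) = 1/4 + 0 = 1/4
H(Y) = -[(3/4)·log₂(3/4) + (1/4)·log₂(1/4)]
  = 0.3113 + 0.5000
  = 0.8113 bits
H(X|Y) = -Σ P(X,Y)·log₂ P(X|Y), where P(X|Y) = P(X,Y) / P(Y)
  (cells with P(X,Y) = 0 contribute 0)
  (X=0,Y=0): P(X|Y) = (5/8)/(3/4) = 5/6;  -(5/8)·log₂(5/6) = 0.1644
  (X=0,Y=1): P(X|Y) = (1/4)/(1/4) = 1;  -(1/4)·log₂(1) = 0.0000
  (X=1,Y=0): P(X|Y) = (1/8)/(3/4) = 1/6;  -(1/8)·log₂(1/6) = 0.3231
H(X|Y) = 0.1644 + 0.0000 + 0.3231
  = 0.4875 bits

H(X,Y) = H(Y) + H(X|Y) = 0.8113 + 0.4875 = 1.2988 bits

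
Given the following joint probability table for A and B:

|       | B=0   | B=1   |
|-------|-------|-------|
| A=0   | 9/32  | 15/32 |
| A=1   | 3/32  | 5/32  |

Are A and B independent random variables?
Marginal P(A) (row sums):
  P(A=0) = 9/32 + 15/32 = 3/4
  P(A=1) = 3/32 + 5/32 = 1/4
Marginal P(B) (column sums):
  P(B=0) = 9/32 + 3/32 = 3/8
  P(B=1) = 15/32 + 5/32 = 5/8

A and B are independent iff P(A=i,B=j) = P(A=i)·P(B=j) for every cell.
  P(A=0)·P(B=0) = 3/4 × 3/8 = 9/32 = P(A=0,B=0) ✓
  P(A=0)·P(B=1) = 3/4 × 5/8 = 15/32 = P(A=0,B=1) ✓
  P(A=1)·P(B=0) = 1/4 × 3/8 = 3/32 = P(A=1,B=0) ✓
  P(A=1)·P(B=1) = 1/4 × 5/8 = 5/32 = P(A=1,B=1) ✓

Yes, A and B are independent: every cell factors, so I(A;B) = 0 bits.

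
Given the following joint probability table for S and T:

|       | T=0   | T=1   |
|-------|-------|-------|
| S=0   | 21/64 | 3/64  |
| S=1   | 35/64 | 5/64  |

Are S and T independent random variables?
Marginal P(S) (row sums):
  P(S=0) = 21/64 + 3/64 = 3/8
  P(S=1) = 35/64 + 5/64 = 5/8
Marginal P(T) (column sums):
  P(T=0) = 21/64 + 35/64 = 7/8
  P(T=1) = 3/64 + 5/64 = 1/8

S and T are independent iff P(S=i,T=j) = P(S=i)·P(T=j) for every cell.
  P(S=0)·P(T=0) = 3/8 × 7/8 = 21/64 = P(S=0,T=0) ✓
  P(S=0)·P(T=1) = 3/8 × 1/8 = 3/64 = P(S=0,T=1) ✓
  P(S=1)·P(T=0) = 5/8 × 7/8 = 35/64 = P(S=1,T=0) ✓
  P(S=1)·P(T=1) = 5/8 × 1/8 = 5/64 = P(S=1,T=1) ✓

Yes, S and T are independent: every cell factors, so I(S;T) = 0 bits.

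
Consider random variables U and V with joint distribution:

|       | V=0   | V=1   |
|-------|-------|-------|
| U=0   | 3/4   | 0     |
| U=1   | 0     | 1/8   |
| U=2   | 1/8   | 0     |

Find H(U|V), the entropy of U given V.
Marginal P(V) (column sums):
  P(V=0) = 3/4 + 0 + 1/8 = 7/8
  P(V=1) = 0 + 1/8 + 0 = 1/8

H(U|V) = -Σ P(U,V)·log₂ P(U|V), where P(U|V) = P(U,V) / P(V)
  (cells with P(U,V) = 0 contribute 0)
  (U=0,V=0): P(U|V) = (3/4)/(7/8) = 6/7;  -(3/4)·log₂(6/7) = 0.1668
  (U=1,V=1): P(U|V) = (1/8)/(1/8) = 1;  -(1/8)·log₂(1) = 0.0000
  (U=2,V=0): P(U|V) = (1/8)/(7/8) = 1/7;  -(1/8)·log₂(1/7) = 0.3509
H(U|V) = 0.1668 + 0.0000 + 0.3509
  = 0.5177 bits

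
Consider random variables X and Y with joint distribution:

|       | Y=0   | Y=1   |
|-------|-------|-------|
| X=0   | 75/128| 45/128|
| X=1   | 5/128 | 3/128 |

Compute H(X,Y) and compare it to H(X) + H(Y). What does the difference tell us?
Marginal P(X) (row sums):
  P(X=0) = 75/128 + 45/128 = 15/16
  P(X=1) = 5/128 + 3/128 = 1/16
Marginal P(Y) (column sums):
  P(Y=0) = 75/128 + 5/128 = 5/8
  P(Y=1) = 45/128 + 3/128 = 3/8

H(X,Y) = -[(75/128)·log₂(75/128) + (45/128)·log₂(45/128) + (5/128)·log₂(5/128) + (3/128)·log₂(3/128)]
  = 0.4519 + 0.5302 + 0.1827 + 0.1269
  = 1.2917 bits
H(X) = -[(15/16)·log₂(15/16) + (1/16)·log₂(1/16)]
  = 0.0873 + 0.2500
  = 0.3373 bits
H(Y) = -[(5/8)·log₂(5/8) + (3/8)·log₂(3/8)]
  = 0.4238 + 0.5306
  = 0.9544 bits

H(X) + H(Y) = 0.3373 + 0.9544 = 1.2917 bits
Difference: H(X) + H(Y) - H(X,Y) = 1.2917 - 1.2917 = 0.0000 bits = I(X;Y)

The difference is the mutual information; it is 0 here, so X and Y are independent (the joint entropy equals the sum of the marginal entropies).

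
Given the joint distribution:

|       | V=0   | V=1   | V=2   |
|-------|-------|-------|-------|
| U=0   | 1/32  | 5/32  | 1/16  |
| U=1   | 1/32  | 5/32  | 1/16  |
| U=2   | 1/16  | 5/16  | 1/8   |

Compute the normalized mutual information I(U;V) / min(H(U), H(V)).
Marginal P(U) (row sums):
  P(U=0) = 1/32 + 5/32 + 1/16 = 1/4
  P(U=1) = 1/32 + 5/32 + 1/16 = 1/4
  P(U=2) = 1/16 + 5/16 + 1/8 = 1/2
Marginal P(V) (column sums):
  P(V=0) = 1/32 + 1/32 + 1/16 = 1/8
  P(V=1) = 5/32 + 5/32 + 5/16 = 5/8
  P(V=2) = 1/16 + 1/16 + 1/8 = 1/4

H(U) = -[(1/4)·log₂(1/4) + (1/4)·log₂(1/4) + (1/2)·log₂(1/2)]
  = 0.5000 + 0.5000 + 0.5000
  = 1.5000 bits
H(V) = -[(1/8)·log₂(1/8) + (5/8)·log₂(5/8) + (1/4)·log₂(1/4)]
  = 0.3750 + 0.4238 + 0.5000
  = 1.2988 bits
H(U,V) = -[(1/32)·log₂(1/32) + (5/32)·log₂(5/32) + (1/16)·log₂(1/16) + (1/32)·log₂(1/32) + (5/32)·log₂(5/32) + (1/16)·log₂(1/16) + (1/16)·log₂(1/16) + (5/16)·log₂(5/16) + (1/8)·log₂(1/8)]
  = 0.1563 + 0.4184 + 0.2500 + 0.1563 + 0.4184 + 0.2500 + 0.2500 + 0.5244 + 0.3750
  = 2.7988 bits

I(U;V) = H(U) + H(V) - H(U,V)
  = 1.5000 + 1.2988 - 2.7988
  = 0.0000 bits

min(H(U), H(V)) = min(1.5000, 1.2988) = 1.2988 bits
Normalized MI = 0.0000 / 1.2988 = 0.0000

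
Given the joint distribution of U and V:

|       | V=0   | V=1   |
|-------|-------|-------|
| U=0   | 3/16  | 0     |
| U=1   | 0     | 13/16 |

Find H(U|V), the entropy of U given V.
Marginal P(V) (column sums):
  P(V=0) = 3/16 + 0 = 3/16
  P(V=1) = 0 + 13/16 = 13/16

H(U|V) = -Σ P(U,V)·log₂ P(U|V), where P(U|V) = P(U,V) / P(V)
  (cells with P(U,V) = 0 contribute 0)
  (U=0,V=0): P(U|V) = (3/16)/(3/16) = 1;  -(3/16)·log₂(1) = 0.0000
  (U=1,V=1): P(U|V) = (13/16)/(13/16) = 1;  -(13/16)·log₂(1) = 0.0000
H(U|V) = 0.0000 + 0.0000
  = 0.0000 bits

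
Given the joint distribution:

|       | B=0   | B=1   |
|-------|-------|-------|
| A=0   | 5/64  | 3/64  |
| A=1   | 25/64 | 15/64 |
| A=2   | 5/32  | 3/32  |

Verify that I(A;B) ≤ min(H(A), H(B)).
Marginal P(A) (row sums):
  P(A=0) = 5/64 + 3/64 = 1/8
  P(A=1) = 25/64 + 15/64 = 5/8
  P(A=2) = 5/32 + 3/32 = 1/4
Marginal P(B) (column sums):
  P(B=0) = 5/64 + 25/64 + 5/32 = 5/8
  P(B=1) = 3/64 + 15/64 + 3/32 = 3/8

H(A) = -[(1/8)·log₂(1/8) + (5/8)·log₂(5/8) + (1/4)·log₂(1/4)]
  = 0.3750 + 0.4238 + 0.5000
  = 1.2988 bits
H(B) = -[(5/8)·log₂(5/8) + (3/8)·log₂(3/8)]
  = 0.4238 + 0.5306
  = 0.9544 bits
H(A,B) = -[(5/64)·log₂(5/64) + (3/64)·log₂(3/64) + (25/64)·log₂(25/64) + (15/64)·log₂(15/64) + (5/32)·log₂(5/32) + (3/32)·log₂(3/32)]
  = 0.2873 + 0.2070 + 0.5297 + 0.4906 + 0.4184 + 0.3202
  = 2.2532 bits

I(A;B) = H(A) + H(B) - H(A,B)
  = 1.2988 + 0.9544 - 2.2532
  = 0.0000 bits

min(H(A), H(B)) = min(1.2988, 0.9544) = 0.9544 bits
Since 0.0000 ≤ 0.9544, the bound is satisfied ✓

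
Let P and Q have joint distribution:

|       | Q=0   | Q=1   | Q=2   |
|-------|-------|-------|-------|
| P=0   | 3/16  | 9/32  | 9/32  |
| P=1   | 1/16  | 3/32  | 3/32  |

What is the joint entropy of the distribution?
H(P,Q) = -Σ P(P,Q) log₂ P(P,Q), summed over the non-zero cells:
H(P,Q) = -[(3/16)·log₂(3/16) + (9/32)·log₂(9/32) + (9/32)·log₂(9/32) + (1/16)·log₂(1/16) + (3/32)·log₂(3/32) + (3/32)·log₂(3/32)]
  = 0.4528 + 0.5147 + 0.5147 + 0.2500 + 0.3202 + 0.3202
  = 2.3726 bits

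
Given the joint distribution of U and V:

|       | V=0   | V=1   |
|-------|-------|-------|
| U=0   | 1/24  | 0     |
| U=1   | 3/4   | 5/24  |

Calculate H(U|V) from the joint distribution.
Marginal P(V) (column sums):
  P(V=0) = 1/24 + 3/4 = 19/24
  P(V=1) = 0 + 5/24 = 5/24

H(U|V) = -Σ P(U,V)·log₂ P(U|V), where P(U|V) = P(U,V) / P(V)
  (cells with P(U,V) = 0 contribute 0)
  (U=0,V=0): P(U|V) = (1/24)/(19/24) = 1/19;  -(1/24)·log₂(1/19) = 0.1770
  (U=1,V=0): P(U|V) = (3/4)/(19/24) = 18/19;  -(3/4)·log₂(18/19) = 0.0585
  (U=1,V=1): P(U|V) = (5/24)/(5/24) = 1;  -(5/24)·log₂(1) = 0.0000
H(U|V) = 0.1770 + 0.0585 + 0.0000
  = 0.2355 bits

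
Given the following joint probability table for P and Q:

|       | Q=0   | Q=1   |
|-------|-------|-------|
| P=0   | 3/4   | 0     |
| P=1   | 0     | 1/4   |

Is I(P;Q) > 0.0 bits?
Marginal P(P) (row sums):
  P(P=0) = 3/4 + 0 = 3/4
  P(P=1) = 0 + 1/4 = 1/4
Marginal P(Q) (column sums):
  P(Q=0) = 3/4 + 0 = 3/4
  P(Q=1) = 0 + 1/4 = 1/4

H(P) = -[(3/4)·log₂(3/4) + (1/4)·log₂(1/4)]
  = 0.3113 + 0.5000
  = 0.8113 bits
H(Q) = -[(3/4)·log₂(3/4) + (1/4)·log₂(1/4)]
  = 0.3113 + 0.5000
  = 0.8113 bits
H(P,Q) = -[(3/4)·log₂(3/4) + (1/4)·log₂(1/4)]
  = 0.3113 + 0.5000
  = 0.8113 bits

I(P;Q) = H(P) + H(Q) - H(P,Q)
  = 0.8113 + 0.8113 - 0.8113
  = 0.8113 bits

Yes. I(P;Q) = 0.8113 bits, which is > 0.0 bits.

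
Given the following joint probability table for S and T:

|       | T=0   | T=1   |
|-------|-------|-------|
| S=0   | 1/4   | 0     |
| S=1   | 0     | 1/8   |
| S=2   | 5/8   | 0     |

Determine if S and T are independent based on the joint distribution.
Marginal P(S) (row sums):
  P(S=0) = 1/4 + 0 = 1/4
  P(S=1) = 0 + 1/8 = 1/8
  P(S=2) = 5/8 + 0 = 5/8
Marginal P(T) (column sums):
  P(T=0) = 1/4 + 0 + 5/8 = 7/8
  P(T=1) = 0 + 1/8 + 0 = 1/8

S and T are independent iff P(S=i,T=j) = P(S=i)·P(T=j) for every cell.
  P(S=0)·P(T=0) = 1/4 × 7/8 = 7/32, but P(S=0,T=0) = 1/4 ✗

No, S and T are not independent. Quantitatively, I(S;T) > 0:

H(S) = -[(1/4)·log₂(1/4) + (1/8)·log₂(1/8) + (5/8)·log₂(5/8)]
  = 0.5000 + 0.3750 + 0.4238
  = 1.2988 bits
H(T) = -[(7/8)·log₂(7/8) + (1/8)·log₂(1/8)]
  = 0.1686 + 0.3750
  = 0.5436 bits
H(S,T) = -[(1/4)·log₂(1/4) + (1/8)·log₂(1/8) + (5/8)·log₂(5/8)]
  = 0.5000 + 0.3750 + 0.4238
  = 1.2988 bits
I(S;T) = H(S) + H(T) - H(S,T) = 1.2988 + 0.5436 - 1.2988 = 0.5436 bits > 0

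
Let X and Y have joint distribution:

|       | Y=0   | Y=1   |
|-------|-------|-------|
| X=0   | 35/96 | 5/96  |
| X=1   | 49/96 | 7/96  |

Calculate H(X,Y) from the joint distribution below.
H(X,Y) = -Σ P(X,Y) log₂ P(X,Y), summed over the non-zero cells:
H(X,Y) = -[(35/96)·log₂(35/96) + (5/96)·log₂(5/96) + (49/96)·log₂(49/96) + (7/96)·log₂(7/96)]
  = 0.5307 + 0.2220 + 0.4952 + 0.2755
  = 1.5234 bits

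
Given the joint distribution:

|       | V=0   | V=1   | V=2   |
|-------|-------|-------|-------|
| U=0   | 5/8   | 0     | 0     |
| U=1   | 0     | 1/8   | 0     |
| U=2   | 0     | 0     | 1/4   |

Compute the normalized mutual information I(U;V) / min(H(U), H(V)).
Marginal P(U) (row sums):
  P(U=0) = 5/8 + 0 + 0 = 5/8
  P(U=1) = 0 + 1/8 + 0 = 1/8
  P(U=2) = 0 + 0 + 1/4 = 1/4
Marginal P(V) (column sums):
  P(V=0) = 5/8 + 0 + 0 = 5/8
  P(V=1) = 0 + 1/8 + 0 = 1/8
  P(V=2) = 0 + 0 + 1/4 = 1/4

H(U) = -[(5/8)·log₂(5/8) + (1/8)·log₂(1/8) + (1/4)·log₂(1/4)]
  = 0.4238 + 0.3750 + 0.5000
  = 1.2988 bits
H(V) = -[(5/8)·log₂(5/8) + (1/8)·log₂(1/8) + (1/4)·log₂(1/4)]
  = 0.4238 + 0.3750 + 0.5000
  = 1.2988 bits
H(U,V) = -[(5/8)·log₂(5/8) + (1/8)·log₂(1/8) + (1/4)·log₂(1/4)]
  = 0.4238 + 0.3750 + 0.5000
  = 1.2988 bits

I(U;V) = H(U) + H(V) - H(U,V)
  = 1.2988 + 1.2988 - 1.2988
  = 1.2988 bits

min(H(U), H(V)) = min(1.2988, 1.2988) = 1.2988 bits
Normalized MI = 1.2988 / 1.2988 = 1.0000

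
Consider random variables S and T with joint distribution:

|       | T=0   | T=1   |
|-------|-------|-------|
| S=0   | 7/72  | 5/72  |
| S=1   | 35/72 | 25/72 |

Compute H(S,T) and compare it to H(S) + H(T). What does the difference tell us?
Marginal P(S) (row sums):
  P(S=0) = 7/72 + 5/72 = 1/6
  P(S=1) = 35/72 + 25/72 = 5/6
Marginal P(T) (column sums):
  P(T=0) = 7/72 + 35/72 = 7/12
  P(T=1) = 5/72 + 25/72 = 5/12

H(S,T) = -[(7/72)·log₂(7/72) + (5/72)·log₂(5/72) + (35/72)·log₂(35/72) + (25/72)·log₂(25/72)]
  = 0.3269 + 0.2672 + 0.5059 + 0.5299
  = 1.6299 bits
H(S) = -[(1/6)·log₂(1/6) + (5/6)·log₂(5/6)]
  = 0.4308 + 0.2192
  = 0.6500 bits
H(T) = -[(7/12)·log₂(7/12) + (5/12)·log₂(5/12)]
  = 0.4536 + 0.5263
  = 0.9799 bits

H(S) + H(T) = 0.6500 + 0.9799 = 1.6299 bits
Difference: H(S) + H(T) - H(S,T) = 1.6299 - 1.6299 = 0.0000 bits = I(S;T)

The difference is the mutual information; it is 0 here, so S and T are independent (the joint entropy equals the sum of the marginal entropies).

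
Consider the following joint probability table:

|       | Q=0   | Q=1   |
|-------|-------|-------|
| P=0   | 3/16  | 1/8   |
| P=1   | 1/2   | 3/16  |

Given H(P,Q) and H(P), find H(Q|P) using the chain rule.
From the chain rule: H(P,Q) = H(P) + H(Q|P)
Therefore: H(Q|P) = H(P,Q) - H(P)

H(P,Q) = -[(3/16)·log₂(3/16) + (1/8)·log₂(1/8) + (1/2)·log₂(1/2) + (3/16)·log₂(3/16)]
  = 0.4528 + 0.3750 + 0.5000 + 0.4528
  = 1.7806 bits
Marginal P(P) (row sums):
  P(P=0) = 3/16 + 1/8 = 5/16
  P(P=1) = 1/2 + 3/16 = 11/16
H(P) = -[(5/16)·log₂(5/16) + (11/16)·log₂(11/16)]
  = 0.5244 + 0.3716
  = 0.8960 bits

H(Q|P) = 1.7806 - 0.8960 = 0.8846 bits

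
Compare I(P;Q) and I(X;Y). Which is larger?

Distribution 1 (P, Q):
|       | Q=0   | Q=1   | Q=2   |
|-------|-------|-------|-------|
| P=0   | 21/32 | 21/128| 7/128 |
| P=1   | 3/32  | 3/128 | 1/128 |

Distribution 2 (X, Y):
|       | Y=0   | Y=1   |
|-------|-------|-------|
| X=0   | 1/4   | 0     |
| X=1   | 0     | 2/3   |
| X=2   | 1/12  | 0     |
Distribution 1 (P, Q):
Marginal P(P) (row sums):
  P(P=0) = 21/32 + 21/128 + 7/128 = 7/8
  P(P=1) = 3/32 + 3/128 + 1/128 = 1/8
Marginal P(Q) (column sums):
  P(Q=0) = 21/32 + 3/32 = 3/4
  P(Q=1) = 21/128 + 3/128 = 3/16
  P(Q=2) = 7/128 + 1/128 = 1/16

H(P) = -[(7/8)·log₂(7/8) + (1/8)·log₂(1/8)]
  = 0.1686 + 0.3750
  = 0.5436 bits
H(Q) = -[(3/4)·log₂(3/4) + (3/16)·log₂(3/16) + (1/16)·log₂(1/16)]
  = 0.3113 + 0.4528 + 0.2500
  = 1.0141 bits
H(P,Q) = -[(21/32)·log₂(21/32) + (21/128)·log₂(21/128) + (7/128)·log₂(7/128) + (3/32)·log₂(3/32) + (3/128)·log₂(3/128) + (1/128)·log₂(1/128)]
  = 0.3988 + 0.4278 + 0.2293 + 0.3202 + 0.1269 + 0.0547
  = 1.5577 bits

I(P;Q) = H(P) + H(Q) - H(P,Q)
  = 0.5436 + 1.0141 - 1.5577
  = 0.0000 bits

Distribution 2 (X, Y):
Marginal P(X) (row sums):
  P(X=0) = 1/4 + 0 = 1/4
  P(X=1) = 0 + 2/3 = 2/3
  P(X=2) = 1/12 + 0 = 1/12
Marginal P(Y) (column sums):
  P(Y=0) = 1/4 + 0 + 1/12 = 1/3
  P(Y=1) = 0 + 2/3 + 0 = 2/3

H(X) = -[(1/4)·log₂(1/4) + (2/3)·log₂(2/3) + (1/12)·log₂(1/12)]
  = 0.5000 + 0.3900 + 0.2987
  = 1.1887 bits
H(Y) = -[(1/3)·log₂(1/3) + (2/3)·log₂(2/3)]
  = 0.5283 + 0.3900
  = 0.9183 bits
H(X,Y) = -[(1/4)·log₂(1/4) + (2/3)·log₂(2/3) + (1/12)·log₂(1/12)]
  = 0.5000 + 0.3900 + 0.2987
  = 1.1887 bits

I(X;Y) = H(X) + H(Y) - H(X,Y)
  = 1.1887 + 0.9183 - 1.1887
  = 0.9183 bits

I(X;Y) = 0.9183 bits > I(P;Q) = 0.0000 bits, so (X, Y) has the higher mutual information (stronger dependence).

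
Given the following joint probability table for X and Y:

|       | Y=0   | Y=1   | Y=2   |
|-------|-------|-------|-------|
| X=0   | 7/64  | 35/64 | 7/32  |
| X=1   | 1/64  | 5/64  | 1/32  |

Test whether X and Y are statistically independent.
Marginal P(X) (row sums):
  P(X=0) = 7/64 + 35/64 + 7/32 = 7/8
  P(X=1) = 1/64 + 5/64 + 1/32 = 1/8
Marginal P(Y) (column sums):
  P(Y=0) = 7/64 + 1/64 = 1/8
  P(Y=1) = 35/64 + 5/64 = 5/8
  P(Y=2) = 7/32 + 1/32 = 1/4

X and Y are independent iff P(X=i,Y=j) = P(X=i)·P(Y=j) for every cell.
  P(X=0)·P(Y=0) = 7/8 × 1/8 = 7/64 = P(X=0,Y=0) ✓
  P(X=0)·P(Y=1) = 7/8 × 5/8 = 35/64 = P(X=0,Y=1) ✓
  P(X=0)·P(Y=2) = 7/8 × 1/4 = 7/32 = P(X=0,Y=2) ✓
  P(X=1)·P(Y=0) = 1/8 × 1/8 = 1/64 = P(X=1,Y=0) ✓
  P(X=1)·P(Y=1) = 1/8 × 5/8 = 5/64 = P(X=1,Y=1) ✓
  P(X=1)·P(Y=2) = 1/8 × 1/4 = 1/32 = P(X=1,Y=2) ✓

Yes, X and Y are independent: every cell factors, so I(X;Y) = 0 bits.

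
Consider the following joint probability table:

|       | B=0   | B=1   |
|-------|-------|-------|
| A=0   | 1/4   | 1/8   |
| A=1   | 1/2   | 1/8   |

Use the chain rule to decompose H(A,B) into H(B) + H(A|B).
By the chain rule: H(A,B) = H(B) + H(A|B)

Marginal P(B) (column sums):
  P(B=0) = 1/4 + 1/2 = 3/4
  P(B=1) = 1/8 + 1/8 = 1/4
H(B) = -[(3/4)·log₂(3/4) + (1/4)·log₂(1/4)]
  = 0.3113 + 0.5000
  = 0.8113 bits
H(A|B) = -Σ P(A,B)·log₂ P(A|B), where P(A|B) = P(A,B) / P(B)
  (A=0,B=0): P(A|B) = (1/4)/(3/4) = 1/3;  -(1/4)·log₂(1/3) = 0.3962
  (A=0,B=1): P(A|B) = (1/8)/(1/4) = 1/2;  -(1/8)·log₂(1/2) = 0.1250
  (A=1,B=0): P(A|B) = (1/2)/(3/4) = 2/3;  -(1/2)·log₂(2/3) = 0.2925
  (A=1,B=1): P(A|B) = (1/8)/(1/4) = 1/2;  -(1/8)·log₂(1/2) = 0.1250
H(A|B) = 0.3962 + 0.1250 + 0.2925 + 0.1250
  = 0.9387 bits

H(A,B) = H(B) + H(A|B) = 0.8113 + 0.9387 = 1.7500 bits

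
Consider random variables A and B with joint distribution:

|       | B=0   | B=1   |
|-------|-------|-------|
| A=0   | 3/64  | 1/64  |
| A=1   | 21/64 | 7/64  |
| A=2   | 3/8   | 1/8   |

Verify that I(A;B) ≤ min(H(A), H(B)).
Marginal P(A) (row sums):
  P(A=0) = 3/64 + 1/64 = 1/16
  P(A=1) = 21/64 + 7/64 = 7/16
  P(A=2) = 3/8 + 1/8 = 1/2
Marginal P(B) (column sums):
  P(B=0) = 3/64 + 21/64 + 3/8 = 3/4
  P(B=1) = 1/64 + 7/64 + 1/8 = 1/4

H(A) = -[(1/16)·log₂(1/16) + (7/16)·log₂(7/16) + (1/2)·log₂(1/2)]
  = 0.2500 + 0.5218 + 0.5000
  = 1.2718 bits
H(B) = -[(3/4)·log₂(3/4) + (1/4)·log₂(1/4)]
  = 0.3113 + 0.5000
  = 0.8113 bits
H(A,B) = -[(3/64)·log₂(3/64) + (1/64)·log₂(1/64) + (21/64)·log₂(21/64) + (7/64)·log₂(7/64) + (3/8)·log₂(3/8) + (1/8)·log₂(1/8)]
  = 0.2070 + 0.0938 + 0.5275 + 0.3492 + 0.5306 + 0.3750
  = 2.0831 bits

I(A;B) = H(A) + H(B) - H(A,B)
  = 1.2718 + 0.8113 - 2.0831
  = 0.0000 bits

min(H(A), H(B)) = min(1.2718, 0.8113) = 0.8113 bits
Since 0.0000 ≤ 0.8113, the bound is satisfied ✓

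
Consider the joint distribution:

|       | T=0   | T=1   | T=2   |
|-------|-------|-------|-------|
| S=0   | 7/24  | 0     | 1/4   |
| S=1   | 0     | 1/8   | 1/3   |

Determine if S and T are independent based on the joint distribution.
Marginal P(S) (row sums):
  P(S=0) = 7/24 + 0 + 1/4 = 13/24
  P(S=1) = 0 + 1/8 + 1/3 = 11/24
Marginal P(T) (column sums):
  P(T=0) = 7/24 + 0 = 7/24
  P(T=1) = 0 + 1/8 = 1/8
  P(T=2) = 1/4 + 1/3 = 7/12

S and T are independent iff P(S=i,T=j) = P(S=i)·P(T=j) for every cell.
  P(S=0)·P(T=0) = 13/24 × 7/24 = 91/576, but P(S=0,T=0) = 7/24 ✗

No, S and T are not independent. Quantitatively, I(S;T) > 0:

H(S) = -[(13/24)·log₂(13/24) + (11/24)·log₂(11/24)]
  = 0.4791 + 0.5159
  = 0.9950 bits
H(T) = -[(7/24)·log₂(7/24) + (1/8)·log₂(1/8) + (7/12)·log₂(7/12)]
  = 0.5185 + 0.3750 + 0.4536
  = 1.3471 bits
H(S,T) = -[(7/24)·log₂(7/24) + (1/4)·log₂(1/4) + (1/8)·log₂(1/8) + (1/3)·log₂(1/3)]
  = 0.5185 + 0.5000 + 0.3750 + 0.5283
  = 1.9218 bits
I(S;T) = H(S) + H(T) - H(S,T) = 0.9950 + 1.3471 - 1.9218 = 0.4203 bits > 0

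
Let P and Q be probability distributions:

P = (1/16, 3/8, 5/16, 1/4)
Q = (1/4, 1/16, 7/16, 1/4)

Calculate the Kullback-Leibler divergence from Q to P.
D(P||Q) = Σ P(i) log₂(P(i)/Q(i))
  i=0: (1/16) × log₂((1/16)/(1/4)) = (1/16) × log₂(1/4) = -0.1250
  i=1: (3/8) × log₂((3/8)/(1/16)) = (3/8) × log₂(6) = 0.9694
  i=2: (5/16) × log₂((5/16)/(7/16)) = (5/16) × log₂(5/7) = -0.1517
  i=3: (1/4) × log₂((1/4)/(1/4)) = (1/4) × log₂(1) = 0.0000
D(P||Q) = -0.1250 + 0.9694 - 0.1517 + 0.0000
  = 0.6927 bits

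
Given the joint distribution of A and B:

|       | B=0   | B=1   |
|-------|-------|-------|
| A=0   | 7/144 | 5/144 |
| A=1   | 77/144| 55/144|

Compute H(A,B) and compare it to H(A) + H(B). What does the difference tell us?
Marginal P(A) (row sums):
  P(A=0) = 7/144 + 5/144 = 1/12
  P(A=1) = 77/144 + 55/144 = 11/12
Marginal P(B) (column sums):
  P(B=0) = 7/144 + 77/144 = 7/12
  P(B=1) = 5/144 + 55/144 = 5/12

H(A,B) = -[(7/144)·log₂(7/144) + (5/144)·log₂(5/144) + (77/144)·log₂(77/144) + (55/144)·log₂(55/144)]
  = 0.2121 + 0.1683 + 0.4829 + 0.5304
  = 1.3937 bits
H(A) = -[(1/12)·log₂(1/12) + (11/12)·log₂(11/12)]
  = 0.2987 + 0.1151
  = 0.4138 bits
H(B) = -[(7/12)·log₂(7/12) + (5/12)·log₂(5/12)]
  = 0.4536 + 0.5263
  = 0.9799 bits

H(A) + H(B) = 0.4138 + 0.9799 = 1.3937 bits
Difference: H(A) + H(B) - H(A,B) = 1.3937 - 1.3937 = 0.0000 bits = I(A;B)

The difference is the mutual information; it is 0 here, so A and B are independent (the joint entropy equals the sum of the marginal entropies).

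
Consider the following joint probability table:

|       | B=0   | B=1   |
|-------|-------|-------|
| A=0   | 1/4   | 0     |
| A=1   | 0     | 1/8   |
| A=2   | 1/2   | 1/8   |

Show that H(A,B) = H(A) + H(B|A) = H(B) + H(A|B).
Marginal P(A) (row sums):
  P(A=0) = 1/4 + 0 = 1/4
  P(A=1) = 0 + 1/8 = 1/8
  P(A=2) = 1/2 + 1/8 = 5/8
Marginal P(B) (column sums):
  P(B=0) = 1/4 + 0 + 1/2 = 3/4
  P(B=1) = 0 + 1/8 + 1/8 = 1/4

Decomposition 1: H(A) + H(B|A)
H(A) = -[(1/4)·log₂(1/4) + (1/8)·log₂(1/8) + (5/8)·log₂(5/8)]
  = 0.5000 + 0.3750 + 0.4238
  = 1.2988 bits
H(B|A) = -Σ P(A,B)·log₂ P(B|A), where P(B|A) = P(A,B) / P(A)
  (cells with P(A,B) = 0 contribute 0)
  (A=0,B=0): P(B|A) = (1/4)/(1/4) = 1;  -(1/4)·log₂(1) = 0.0000
  (A=1,B=1): P(B|A) = (1/8)/(1/8) = 1;  -(1/8)·log₂(1) = 0.0000
  (A=2,B=0): P(B|A) = (1/2)/(5/8) = 4/5;  -(1/2)·log₂(4/5) = 0.1610
  (A=2,B=1): P(B|A) = (1/8)/(5/8) = 1/5;  -(1/8)·log₂(1/5) = 0.2902
H(B|A) = 0.0000 + 0.0000 + 0.1610 + 0.2902
  = 0.4512 bits
H(A) + H(B|A) = 1.2988 + 0.4512 = 1.7500 bits

Decomposition 2: H(B) + H(A|B)
H(B) = -[(3/4)·log₂(3/4) + (1/4)·log₂(1/4)]
  = 0.3113 + 0.5000
  = 0.8113 bits
H(A|B) = -Σ P(A,B)·log₂ P(A|B), where P(A|B) = P(A,B) / P(B)
  (cells with P(A,B) = 0 contribute 0)
  (A=0,B=0): P(A|B) = (1/4)/(3/4) = 1/3;  -(1/4)·log₂(1/3) = 0.3962
  (A=1,B=1): P(A|B) = (1/8)/(1/4) = 1/2;  -(1/8)·log₂(1/2) = 0.1250
  (A=2,B=0): P(A|B) = (1/2)/(3/4) = 2/3;  -(1/2)·log₂(2/3) = 0.2925
  (A=2,B=1): P(A|B) = (1/8)/(1/4) = 1/2;  -(1/8)·log₂(1/2) = 0.1250
H(A|B) = 0.3962 + 0.1250 + 0.2925 + 0.1250
  = 0.9387 bits
H(B) + H(A|B) = 0.8113 + 0.9387 = 1.7500 bits

Direct computation of the joint entropy:
H(A,B) = -[(1/4)·log₂(1/4) + (1/8)·log₂(1/8) + (1/2)·log₂(1/2) + (1/8)·log₂(1/8)]
  = 0.5000 + 0.3750 + 0.5000 + 0.3750
  = 1.7500 bits

All three agree: H(A,B) = 1.7500 bits ✓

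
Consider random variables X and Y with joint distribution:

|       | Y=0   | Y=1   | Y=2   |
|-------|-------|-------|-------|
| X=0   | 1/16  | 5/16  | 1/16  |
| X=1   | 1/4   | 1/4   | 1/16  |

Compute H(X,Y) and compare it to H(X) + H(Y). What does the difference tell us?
Marginal P(X) (row sums):
  P(X=0) = 1/16 + 5/16 + 1/16 = 7/16
  P(X=1) = 1/4 + 1/4 + 1/16 = 9/16
Marginal P(Y) (column sums):
  P(Y=0) = 1/16 + 1/4 = 5/16
  P(Y=1) = 5/16 + 1/4 = 9/16
  P(Y=2) = 1/16 + 1/16 = 1/8

H(X,Y) = -[(1/16)·log₂(1/16) + (5/16)·log₂(5/16) + (1/16)·log₂(1/16) + (1/4)·log₂(1/4) + (1/4)·log₂(1/4) + (1/16)·log₂(1/16)]
  = 0.2500 + 0.5244 + 0.2500 + 0.5000 + 0.5000 + 0.2500
  = 2.2744 bits
H(X) = -[(7/16)·log₂(7/16) + (9/16)·log₂(9/16)]
  = 0.5218 + 0.4669
  = 0.9887 bits
H(Y) = -[(5/16)·log₂(5/16) + (9/16)·log₂(9/16) + (1/8)·log₂(1/8)]
  = 0.5244 + 0.4669 + 0.3750
  = 1.3663 bits

H(X) + H(Y) = 0.9887 + 1.3663 = 2.3550 bits
Difference: H(X) + H(Y) - H(X,Y) = 2.3550 - 2.2744 = 0.0806 bits = I(X;Y)

The difference is the mutual information; it is positive here, so X and Y are dependent (knowing one reduces uncertainty about the other by 0.0806 bits).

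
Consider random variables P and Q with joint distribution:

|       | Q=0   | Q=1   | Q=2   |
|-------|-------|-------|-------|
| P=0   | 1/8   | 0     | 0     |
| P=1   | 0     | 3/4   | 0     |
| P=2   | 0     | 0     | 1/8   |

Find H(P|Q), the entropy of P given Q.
Marginal P(Q) (column sums):
  P(Q=0) = 1/8 + 0 + 0 = 1/8
  P(Q=1) = 0 + 3/4 + 0 = 3/4
  P(Q=2) = 0 + 0 + 1/8 = 1/8

H(P|Q) = -Σ P(P,Q)·log₂ P(P|Q), where P(P|Q) = P(P,Q) / P(Q)
  (cells with P(P,Q) = 0 contribute 0)
  (P=0,Q=0): P(P|Q) = (1/8)/(1/8) = 1;  -(1/8)·log₂(1) = 0.0000
  (P=1,Q=1): P(P|Q) = (3/4)/(3/4) = 1;  -(3/4)·log₂(1) = 0.0000
  (P=2,Q=2): P(P|Q) = (1/8)/(1/8) = 1;  -(1/8)·log₂(1) = 0.0000
H(P|Q) = 0.0000 + 0.0000 + 0.0000
  = 0.0000 bits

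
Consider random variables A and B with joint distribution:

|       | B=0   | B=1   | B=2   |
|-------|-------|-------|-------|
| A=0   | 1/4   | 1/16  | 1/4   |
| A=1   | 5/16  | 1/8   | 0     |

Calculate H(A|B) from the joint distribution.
Marginal P(B) (column sums):
  P(B=0) = 1/4 + 5/16 = 9/16
  P(B=1) = 1/16 + 1/8 = 3/16
  P(B=2) = 1/4 + 0 = 1/4

H(A|B) = -Σ P(A,B)·log₂ P(A|B), where P(A|B) = P(A,B) / P(B)
  (cells with P(A,B) = 0 contribute 0)
  (A=0,B=0): P(A|B) = (1/4)/(9/16) = 4/9;  -(1/4)·log₂(4/9) = 0.2925
  (A=0,B=1): P(A|B) = (1/16)/(3/16) = 1/3;  -(1/16)·log₂(1/3) = 0.0991
  (A=0,B=2): P(A|B) = (1/4)/(1/4) = 1;  -(1/4)·log₂(1) = 0.0000
  (A=1,B=0): P(A|B) = (5/16)/(9/16) = 5/9;  -(5/16)·log₂(5/9) = 0.2650
  (A=1,B=1): P(A|B) = (1/8)/(3/16) = 2/3;  -(1/8)·log₂(2/3) = 0.0731
H(A|B) = 0.2925 + 0.0991 + 0.0000 + 0.2650 + 0.0731
  = 0.7297 bits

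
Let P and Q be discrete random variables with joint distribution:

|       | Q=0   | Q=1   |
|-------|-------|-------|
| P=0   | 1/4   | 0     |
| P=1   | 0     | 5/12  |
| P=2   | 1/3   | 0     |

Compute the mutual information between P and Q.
Marginal P(P) (row sums):
  P(P=0) = 1/4 + 0 = 1/4
  P(P=1) = 0 + 5/12 = 5/12
  P(P=2) = 1/3 + 0 = 1/3
Marginal P(Q) (column sums):
  P(Q=0) = 1/4 + 0 + 1/3 = 7/12
  P(Q=1) = 0 + 5/12 + 0 = 5/12

H(P) = -[(1/4)·log₂(1/4) + (5/12)·log₂(5/12) + (1/3)·log₂(1/3)]
  = 0.5000 + 0.5263 + 0.5283
  = 1.5546 bits
H(Q) = -[(7/12)·log₂(7/12) + (5/12)·log₂(5/12)]
  = 0.4536 + 0.5263
  = 0.9799 bits
H(P,Q) = -[(1/4)·log₂(1/4) + (5/12)·log₂(5/12) + (1/3)·log₂(1/3)]
  = 0.5000 + 0.5263 + 0.5283
  = 1.5546 bits

I(P;Q) = H(P) + H(Q) - H(P,Q)
  = 1.5546 + 0.9799 - 1.5546
  = 0.9799 bits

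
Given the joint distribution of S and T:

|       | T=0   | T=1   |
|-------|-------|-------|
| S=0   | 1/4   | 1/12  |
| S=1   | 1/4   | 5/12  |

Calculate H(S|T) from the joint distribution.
Marginal P(T) (column sums):
  P(T=0) = 1/4 + 1/4 = 1/2
  P(T=1) = 1/12 + 5/12 = 1/2

H(S|T) = -Σ P(S,T)·log₂ P(S|T), where P(S|T) = P(S,T) / P(T)
  (S=0,T=0): P(S|T) = (1/4)/(1/2) = 1/2;  -(1/4)·log₂(1/2) = 0.2500
  (S=0,T=1): P(S|T) = (1/12)/(1/2) = 1/6;  -(1/12)·log₂(1/6) = 0.2154
  (S=1,T=0): P(S|T) = (1/4)/(1/2) = 1/2;  -(1/4)·log₂(1/2) = 0.2500
  (S=1,T=1): P(S|T) = (5/12)/(1/2) = 5/6;  -(5/12)·log₂(5/6) = 0.1096
H(S|T) = 0.2500 + 0.2154 + 0.2500 + 0.1096
  = 0.8250 bits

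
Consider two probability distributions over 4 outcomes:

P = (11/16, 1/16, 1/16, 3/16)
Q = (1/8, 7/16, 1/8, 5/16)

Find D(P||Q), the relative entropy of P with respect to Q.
D(P||Q) = Σ P(i) log₂(P(i)/Q(i))
  i=0: (11/16) × log₂((11/16)/(1/8)) = (11/16) × log₂(11/2) = 1.6909
  i=1: (1/16) × log₂((1/16)/(7/16)) = (1/16) × log₂(1/7) = -0.1755
  i=2: (1/16) × log₂((1/16)/(1/8)) = (1/16) × log₂(1/2) = -0.0625
  i=3: (3/16) × log₂((3/16)/(5/16)) = (3/16) × log₂(3/5) = -0.1382
D(P||Q) = 1.6909 - 0.1755 - 0.0625 - 0.1382
  = 1.3147 bits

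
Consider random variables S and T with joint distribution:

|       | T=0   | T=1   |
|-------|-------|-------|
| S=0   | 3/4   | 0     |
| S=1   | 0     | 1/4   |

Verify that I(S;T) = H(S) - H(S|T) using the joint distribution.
Left side, from I(S;T) = H(S) + H(T) - H(S,T):
Marginal P(S) (row sums):
  P(S=0) = 3/4 + 0 = 3/4
  P(S=1) = 0 + 1/4 = 1/4
Marginal P(T) (column sums):
  P(T=0) = 3/4 + 0 = 3/4
  P(T=1) = 0 + 1/4 = 1/4

H(S) = -[(3/4)·log₂(3/4) + (1/4)·log₂(1/4)]
  = 0.3113 + 0.5000
  = 0.8113 bits
H(T) = -[(3/4)·log₂(3/4) + (1/4)·log₂(1/4)]
  = 0.3113 + 0.5000
  = 0.8113 bits
H(S,T) = -[(3/4)·log₂(3/4) + (1/4)·log₂(1/4)]
  = 0.3113 + 0.5000
  = 0.8113 bits

I(S;T) = H(S) + H(T) - H(S,T)
  = 0.8113 + 0.8113 - 0.8113
  = 0.8113 bits

Right side, with H(S|T) computed directly from the conditional probabilities:
H(S|T) = -Σ P(S,T)·log₂ P(S|T), where P(S|T) = P(S,T) / P(T)
  (cells with P(S,T) = 0 contribute 0)
  (S=0,T=0): P(S|T) = (3/4)/(3/4) = 1;  -(3/4)·log₂(1) = 0.0000
  (S=1,T=1): P(S|T) = (1/4)/(1/4) = 1;  -(1/4)·log₂(1) = 0.0000
H(S|T) = 0.0000 + 0.0000
  = 0.0000 bits
H(S) - H(S|T) = 0.8113 - 0.0000 = 0.8113 bits

Both sides equal 0.8113 bits, so I(S;T) = H(S) - H(S|T) ✓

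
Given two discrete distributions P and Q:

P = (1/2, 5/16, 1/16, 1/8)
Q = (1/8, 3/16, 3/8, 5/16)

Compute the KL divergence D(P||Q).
D(P||Q) = Σ P(i) log₂(P(i)/Q(i))
  i=0: (1/2) × log₂((1/2)/(1/8)) = (1/2) × log₂(4) = 1.0000
  i=1: (5/16) × log₂((5/16)/(3/16)) = (5/16) × log₂(5/3) = 0.2303
  i=2: (1/16) × log₂((1/16)/(3/8)) = (1/16) × log₂(1/6) = -0.1616
  i=3: (1/8) × log₂((1/8)/(5/16)) = (1/8) × log₂(2/5) = -0.1652
D(P||Q) = 1.0000 + 0.2303 - 0.1616 - 0.1652
  = 0.9035 bits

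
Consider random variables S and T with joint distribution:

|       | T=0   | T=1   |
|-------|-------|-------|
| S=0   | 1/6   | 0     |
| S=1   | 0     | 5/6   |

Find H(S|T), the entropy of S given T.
Marginal P(T) (column sums):
  P(T=0) = 1/6 + 0 = 1/6
  P(T=1) = 0 + 5/6 = 5/6

H(S|T) = -Σ P(S,T)·log₂ P(S|T), where P(S|T) = P(S,T) / P(T)
  (cells with P(S,T) = 0 contribute 0)
  (S=0,T=0): P(S|T) = (1/6)/(1/6) = 1;  -(1/6)·log₂(1) = 0.0000
  (S=1,T=1): P(S|T) = (5/6)/(5/6) = 1;  -(5/6)·log₂(1) = 0.0000
H(S|T) = 0.0000 + 0.0000
  = 0.0000 bits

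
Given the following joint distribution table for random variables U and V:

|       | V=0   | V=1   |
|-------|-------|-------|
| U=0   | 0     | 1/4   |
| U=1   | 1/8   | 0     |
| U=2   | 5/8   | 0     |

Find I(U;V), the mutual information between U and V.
Marginal P(U) (row sums):
  P(U=0) = 0 + 1/4 = 1/4
  P(U=1) = 1/8 + 0 = 1/8
  P(U=2) = 5/8 + 0 = 5/8
Marginal P(V) (column sums):
  P(V=0) = 0 + 1/8 + 5/8 = 3/4
  P(V=1) = 1/4 + 0 + 0 = 1/4

H(U) = -[(1/4)·log₂(1/4) + (1/8)·log₂(1/8) + (5/8)·log₂(5/8)]
  = 0.5000 + 0.3750 + 0.4238
  = 1.2988 bits
H(V) = -[(3/4)·log₂(3/4) + (1/4)·log₂(1/4)]
  = 0.3113 + 0.5000
  = 0.8113 bits
H(U,V) = -[(1/4)·log₂(1/4) + (1/8)·log₂(1/8) + (5/8)·log₂(5/8)]
  = 0.5000 + 0.3750 + 0.4238
  = 1.2988 bits

I(U;V) = H(U) + H(V) - H(U,V)
  = 1.2988 + 0.8113 - 1.2988
  = 0.8113 bits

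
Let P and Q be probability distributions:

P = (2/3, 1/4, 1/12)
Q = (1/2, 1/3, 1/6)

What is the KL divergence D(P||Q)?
D(P||Q) = Σ P(i) log₂(P(i)/Q(i))
  i=0: (2/3) × log₂((2/3)/(1/2)) = (2/3) × log₂(4/3) = 0.2767
  i=1: (1/4) × log₂((1/4)/(1/3)) = (1/4) × log₂(3/4) = -0.1038
  i=2: (1/12) × log₂((1/12)/(1/6)) = (1/12) × log₂(1/2) = -0.0833
D(P||Q) = 0.2767 - 0.1038 - 0.0833
  = 0.0896 bits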